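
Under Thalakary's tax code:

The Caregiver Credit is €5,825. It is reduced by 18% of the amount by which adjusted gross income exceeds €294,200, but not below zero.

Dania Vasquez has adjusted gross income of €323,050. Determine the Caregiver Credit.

€632

Caregiver Credit: 18% of the €28,850 excess over €294,200 is €5,193; credit = €5,825 − €5,193 = €632.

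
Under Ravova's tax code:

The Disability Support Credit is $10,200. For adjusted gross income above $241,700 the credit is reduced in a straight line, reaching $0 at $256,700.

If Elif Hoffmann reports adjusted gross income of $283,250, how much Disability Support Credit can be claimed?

Disability Support Credit: $283,250 is at or above $256,700, so the credit is $0.

$0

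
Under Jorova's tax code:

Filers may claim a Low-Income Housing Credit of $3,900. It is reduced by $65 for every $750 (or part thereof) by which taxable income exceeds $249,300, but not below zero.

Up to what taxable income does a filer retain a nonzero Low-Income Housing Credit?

$293,550

After 59 increments the reduction is 59 × $65 = $3,835, leaving $65; one more increment wipes it out. Increment 59 ends at excess 59 × $750 = $44,250, so the highest qualifying income is $249,300 + $44,250 = $293,550.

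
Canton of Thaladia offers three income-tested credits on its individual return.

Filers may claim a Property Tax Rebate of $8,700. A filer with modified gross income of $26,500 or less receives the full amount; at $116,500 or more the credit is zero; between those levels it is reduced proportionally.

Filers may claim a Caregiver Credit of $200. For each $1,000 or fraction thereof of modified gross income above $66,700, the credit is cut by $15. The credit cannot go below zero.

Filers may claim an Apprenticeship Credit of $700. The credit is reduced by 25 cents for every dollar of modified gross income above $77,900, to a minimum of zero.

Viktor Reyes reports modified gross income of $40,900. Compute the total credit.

Property Tax Rebate: $40,900 is $14,400 into a $90,000 phase-out range, leaving 75,600/90,000 of the credit: $8,700 × 75,600/90,000 = $7,308.
Caregiver Credit: $40,900 is at or below the $66,700 threshold, so the full $200 applies.
Apprenticeship Credit: $40,900 is at or below the $77,900 threshold, so the full $700 applies.
Total: $7,308 + $200 + $700 = $8,208.

$8,208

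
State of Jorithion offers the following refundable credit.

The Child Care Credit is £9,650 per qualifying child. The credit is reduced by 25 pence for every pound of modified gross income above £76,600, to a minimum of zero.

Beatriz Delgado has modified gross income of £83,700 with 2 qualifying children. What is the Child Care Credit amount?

£17,525

Child Care Credit: base = 2 × £9,650 = £19,300. 25% of the £7,100 excess over £76,600 is £1,775; credit = £19,300 − £1,775 = £17,525.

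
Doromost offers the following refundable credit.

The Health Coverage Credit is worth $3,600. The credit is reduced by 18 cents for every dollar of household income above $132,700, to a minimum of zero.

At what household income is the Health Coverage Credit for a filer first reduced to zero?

The credit falls by 18% of each dollar above $132,700, so it reaches zero when the excess is $3,600 / 18% = $20,000: income = $132,700 + $20,000 = $152,700.

$152,700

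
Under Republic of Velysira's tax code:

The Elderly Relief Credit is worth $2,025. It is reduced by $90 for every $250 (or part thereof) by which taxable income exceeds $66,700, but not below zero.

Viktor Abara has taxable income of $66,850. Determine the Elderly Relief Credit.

$1,935

Elderly Relief Credit: income exceeds $66,700 by $150, which is 1 full-or-partial $250 increment; reduction = 1 × $90 = $90, leaving $1,935.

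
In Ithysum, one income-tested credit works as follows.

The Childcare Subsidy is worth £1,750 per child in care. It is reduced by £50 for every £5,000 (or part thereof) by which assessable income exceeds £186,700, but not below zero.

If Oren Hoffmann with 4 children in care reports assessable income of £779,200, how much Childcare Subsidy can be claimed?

£1,050

Childcare Subsidy: base = 4 × £1,750 = £7,000. income exceeds £186,700 by £592,500, which is 119 full-or-partial £5,000 increments; reduction = 119 × £50 = £5,950, leaving £1,050.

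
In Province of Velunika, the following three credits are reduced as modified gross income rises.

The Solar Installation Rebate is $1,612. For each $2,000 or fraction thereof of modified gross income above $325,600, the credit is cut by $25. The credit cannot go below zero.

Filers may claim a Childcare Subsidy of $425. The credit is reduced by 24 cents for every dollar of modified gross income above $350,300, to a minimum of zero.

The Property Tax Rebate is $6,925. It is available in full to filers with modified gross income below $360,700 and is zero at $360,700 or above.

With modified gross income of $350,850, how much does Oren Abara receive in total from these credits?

$8,505

Solar Installation Rebate: income exceeds $325,600 by $25,250, which is 13 full-or-partial $2,000 increments; reduction = 13 × $25 = $325, leaving $1,287.
Childcare Subsidy: 24% of the $550 excess over $350,300 is $132; credit = $425 − $132 = $293.
Property Tax Rebate: $350,850 is below the $360,700 cutoff, so the full $6,925 applies.
Total: $1,287 + $293 + $6,925 = $8,505.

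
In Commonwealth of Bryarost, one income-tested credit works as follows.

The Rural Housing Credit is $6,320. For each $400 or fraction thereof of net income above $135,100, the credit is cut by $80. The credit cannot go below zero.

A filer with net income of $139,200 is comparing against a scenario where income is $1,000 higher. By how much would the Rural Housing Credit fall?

$160

At $139,200 — income exceeds $135,100 by $4,100, which is 11 full-or-partial $400 increments; reduction = 11 × $80 = $880, leaving $5,440.
At $140,200 — income exceeds $135,100 by $5,100, which is 13 full-or-partial $400 increments; reduction = 13 × $80 = $1,040, leaving $5,280.
Lost: $5,440 − $5,280 = $160.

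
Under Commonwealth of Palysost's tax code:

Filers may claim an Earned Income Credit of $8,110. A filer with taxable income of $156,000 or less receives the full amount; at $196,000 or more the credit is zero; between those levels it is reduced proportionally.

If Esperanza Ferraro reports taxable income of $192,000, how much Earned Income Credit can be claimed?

$811

Earned Income Credit: $192,000 is $36,000 into a $40,000 phase-out range, leaving 4,000/40,000 of the credit: $8,110 × 4,000/40,000 = $811.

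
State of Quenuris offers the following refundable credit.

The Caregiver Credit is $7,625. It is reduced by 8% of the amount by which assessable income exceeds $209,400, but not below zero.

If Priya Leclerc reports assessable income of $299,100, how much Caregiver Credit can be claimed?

Caregiver Credit: 8% of the $89,700 excess over $209,400 is $7,176; credit = $7,625 − $7,176 = $449.

$449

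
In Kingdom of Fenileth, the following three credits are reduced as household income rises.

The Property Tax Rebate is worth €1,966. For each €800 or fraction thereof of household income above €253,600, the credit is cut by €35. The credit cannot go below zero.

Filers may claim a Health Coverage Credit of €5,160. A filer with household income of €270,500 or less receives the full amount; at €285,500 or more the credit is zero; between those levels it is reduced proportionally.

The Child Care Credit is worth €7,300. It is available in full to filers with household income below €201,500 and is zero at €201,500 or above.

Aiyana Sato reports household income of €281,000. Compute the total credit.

€2,289

Property Tax Rebate: income exceeds €253,600 by €27,400, which is 35 full-or-partial €800 increments; reduction = 35 × €35 = €1,225, leaving €741.
Health Coverage Credit: €281,000 is €10,500 into a €15,000 phase-out range, leaving 4,500/15,000 of the credit: €5,160 × 4,500/15,000 = €1,548.
Child Care Credit: €281,000 meets or exceeds the €201,500 cutoff, so the credit is €0.
Total: €741 + €1,548 + €0 = €2,289.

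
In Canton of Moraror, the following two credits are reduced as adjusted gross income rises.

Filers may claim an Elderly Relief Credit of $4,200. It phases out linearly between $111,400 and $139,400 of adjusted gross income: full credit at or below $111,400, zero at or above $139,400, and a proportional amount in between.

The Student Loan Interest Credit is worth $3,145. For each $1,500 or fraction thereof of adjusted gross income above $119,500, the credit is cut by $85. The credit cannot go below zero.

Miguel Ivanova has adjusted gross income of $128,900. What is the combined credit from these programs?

Elderly Relief Credit: $128,900 is $17,500 into a $28,000 phase-out range, leaving 10,500/28,000 of the credit: $4,200 × 10,500/28,000 = $1,575.
Student Loan Interest Credit: income exceeds $119,500 by $9,400, which is 7 full-or-partial $1,500 increments; reduction = 7 × $85 = $595, leaving $2,550.
Total: $1,575 + $2,550 = $4,125.

$4,125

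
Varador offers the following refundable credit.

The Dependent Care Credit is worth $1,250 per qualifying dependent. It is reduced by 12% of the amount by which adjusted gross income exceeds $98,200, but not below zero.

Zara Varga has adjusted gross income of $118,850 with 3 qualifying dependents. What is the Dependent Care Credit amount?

$1,272

Dependent Care Credit: base = 3 × $1,250 = $3,750. 12% of the $20,650 excess over $98,200 is $2,478; credit = $3,750 − $2,478 = $1,272.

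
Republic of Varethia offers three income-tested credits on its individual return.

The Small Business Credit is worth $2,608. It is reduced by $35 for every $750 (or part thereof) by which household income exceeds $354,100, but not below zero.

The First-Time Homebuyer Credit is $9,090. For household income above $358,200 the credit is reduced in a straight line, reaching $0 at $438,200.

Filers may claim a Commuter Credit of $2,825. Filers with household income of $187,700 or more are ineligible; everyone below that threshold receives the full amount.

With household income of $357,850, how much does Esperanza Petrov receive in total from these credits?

Small Business Credit: income exceeds $354,100 by $3,750, which is 5 full-or-partial $750 increments; reduction = 5 × $35 = $175, leaving $2,433.
First-Time Homebuyer Credit: $357,850 is at or below the $358,200 threshold, so the full $9,090 applies.
Commuter Credit: $357,850 meets or exceeds the $187,700 cutoff, so the credit is $0.
Total: $2,433 + $9,090 + $0 = $11,523.

$11,523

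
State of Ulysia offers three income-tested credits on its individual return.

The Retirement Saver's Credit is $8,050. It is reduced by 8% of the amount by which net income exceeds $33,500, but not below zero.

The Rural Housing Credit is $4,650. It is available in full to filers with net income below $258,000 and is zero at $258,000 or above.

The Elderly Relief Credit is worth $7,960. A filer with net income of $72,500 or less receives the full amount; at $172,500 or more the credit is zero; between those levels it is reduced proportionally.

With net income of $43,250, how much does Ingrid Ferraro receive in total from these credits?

Retirement Saver's Credit: 8% of the $9,750 excess over $33,500 is $780; credit = $8,050 − $780 = $7,270.
Rural Housing Credit: $43,250 is below the $258,000 cutoff, so the full $4,650 applies.
Elderly Relief Credit: $43,250 is at or below the $72,500 threshold, so the full $7,960 applies.
Total: $7,270 + $4,650 + $7,960 = $19,880.

$19,880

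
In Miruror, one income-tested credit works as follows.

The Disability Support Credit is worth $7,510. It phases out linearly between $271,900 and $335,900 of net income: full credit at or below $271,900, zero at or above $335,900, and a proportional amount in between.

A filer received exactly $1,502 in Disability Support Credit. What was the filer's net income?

$1,502 is 1,502/7,510 of the full $7,510, so 6,008/7,510 of the $64,000 range has been used: income = $271,900 + $64,000 × 6,008/7,510 = $323,100.

$323,100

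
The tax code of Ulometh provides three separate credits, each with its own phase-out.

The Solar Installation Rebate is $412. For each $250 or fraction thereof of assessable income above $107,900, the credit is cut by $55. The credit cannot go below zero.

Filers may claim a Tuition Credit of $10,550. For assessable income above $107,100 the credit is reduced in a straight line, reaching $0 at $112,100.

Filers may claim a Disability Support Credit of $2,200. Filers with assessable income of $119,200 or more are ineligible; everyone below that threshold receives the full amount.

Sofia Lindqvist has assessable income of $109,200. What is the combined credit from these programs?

Solar Installation Rebate: income exceeds $107,900 by $1,300, which is 6 full-or-partial $250 increments; reduction = 6 × $55 = $330, leaving $82.
Tuition Credit: $109,200 is $2,100 into a $5,000 phase-out range, leaving 2,900/5,000 of the credit: $10,550 × 2,900/5,000 = $6,119.
Disability Support Credit: $109,200 is below the $119,200 cutoff, so the full $2,200 applies.
Total: $82 + $6,119 + $2,200 = $8,401.

$8,401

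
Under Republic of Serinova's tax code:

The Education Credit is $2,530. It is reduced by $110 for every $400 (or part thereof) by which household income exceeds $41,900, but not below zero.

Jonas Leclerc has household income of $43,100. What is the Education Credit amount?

Education Credit: income exceeds $41,900 by $1,200, which is 3 full-or-partial $400 increments; reduction = 3 × $110 = $330, leaving $2,200.

$2,200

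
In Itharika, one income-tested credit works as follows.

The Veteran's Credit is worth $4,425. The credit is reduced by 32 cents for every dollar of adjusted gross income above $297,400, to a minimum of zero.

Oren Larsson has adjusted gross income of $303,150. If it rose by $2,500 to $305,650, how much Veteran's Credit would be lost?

$800

At $303,150 — 32% of the $5,750 excess over $297,400 is $1,840; credit = $4,425 − $1,840 = $2,585.
At $305,650 — 32% of the $8,250 excess over $297,400 is $2,640; credit = $4,425 − $2,640 = $1,785.
Lost: $2,585 − $1,785 = $800.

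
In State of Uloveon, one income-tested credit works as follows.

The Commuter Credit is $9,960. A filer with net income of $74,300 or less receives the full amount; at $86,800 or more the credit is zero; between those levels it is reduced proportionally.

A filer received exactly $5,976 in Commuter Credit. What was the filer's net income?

$5,976 is 5,976/9,960 of the full $9,960, so 3,984/9,960 of the $12,500 range has been used: income = $74,300 + $12,500 × 3,984/9,960 = $79,300.

$79,300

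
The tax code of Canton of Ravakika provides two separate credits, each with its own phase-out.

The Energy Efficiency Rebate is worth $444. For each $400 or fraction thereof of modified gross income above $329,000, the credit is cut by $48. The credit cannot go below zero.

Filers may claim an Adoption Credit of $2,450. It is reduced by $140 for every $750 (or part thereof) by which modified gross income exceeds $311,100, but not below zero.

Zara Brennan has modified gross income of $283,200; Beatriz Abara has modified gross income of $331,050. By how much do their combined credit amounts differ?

Zara ($283,200): Energy Efficiency Rebate: $283,200 is at or below the $329,000 threshold, so the full $444 applies. Adoption Credit: $283,200 is at or below the $311,100 threshold, so the full $2,450 applies. total $444 + $2,450 = $2,894
Beatriz ($331,050): Energy Efficiency Rebate: income exceeds $329,000 by $2,050, which is 6 full-or-partial $400 increments; reduction = 6 × $48 = $288, leaving $156. Adoption Credit: income exceeds $311,100 by $19,950 → 27 increments × $140 = $3,780 ≥ base, so the credit is $0. total $156 + $0 = $156
Difference: |$2,894 − $156| = $2,738.

$2,738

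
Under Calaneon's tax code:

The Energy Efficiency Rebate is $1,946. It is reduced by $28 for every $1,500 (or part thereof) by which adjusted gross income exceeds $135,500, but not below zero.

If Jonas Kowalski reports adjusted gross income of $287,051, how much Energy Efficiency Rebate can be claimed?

Energy Efficiency Rebate: income exceeds $135,500 by $151,551 → 102 increments × $28 = $2,856 ≥ base, so the credit is $0.

$0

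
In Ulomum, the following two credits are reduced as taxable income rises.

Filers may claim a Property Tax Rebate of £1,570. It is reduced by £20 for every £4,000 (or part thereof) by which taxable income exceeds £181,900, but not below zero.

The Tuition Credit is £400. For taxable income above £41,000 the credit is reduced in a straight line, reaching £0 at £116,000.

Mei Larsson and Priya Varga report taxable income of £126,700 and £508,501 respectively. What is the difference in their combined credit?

£1,570

Mei (£126,700): Property Tax Rebate: £126,700 is at or below the £181,900 threshold, so the full £1,570 applies. Tuition Credit: £126,700 is at or above £116,000, so the credit is £0. total £1,570 + £0 = £1,570
Priya (£508,501): Property Tax Rebate: income exceeds £181,900 by £326,601 → 82 increments × £20 = £1,640 ≥ base, so the credit is £0. Tuition Credit: £508,501 is at or above £116,000, so the credit is £0. total £0 + £0 = £0
Difference: |£1,570 − £0| = £1,570.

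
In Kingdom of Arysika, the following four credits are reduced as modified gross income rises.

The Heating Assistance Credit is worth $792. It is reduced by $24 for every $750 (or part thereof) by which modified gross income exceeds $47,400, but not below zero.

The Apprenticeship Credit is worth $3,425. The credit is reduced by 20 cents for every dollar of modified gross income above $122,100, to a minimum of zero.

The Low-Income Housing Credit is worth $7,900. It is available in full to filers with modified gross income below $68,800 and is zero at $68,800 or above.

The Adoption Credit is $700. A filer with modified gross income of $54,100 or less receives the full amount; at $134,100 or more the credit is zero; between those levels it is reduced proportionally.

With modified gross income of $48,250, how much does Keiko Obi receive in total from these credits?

Heating Assistance Credit: income exceeds $47,400 by $850, which is 2 full-or-partial $750 increments; reduction = 2 × $24 = $48, leaving $744.
Apprenticeship Credit: $48,250 is at or below the $122,100 threshold, so the full $3,425 applies.
Low-Income Housing Credit: $48,250 is below the $68,800 cutoff, so the full $7,900 applies.
Adoption Credit: $48,250 is at or below the $54,100 threshold, so the full $700 applies.
Total: $744 + $3,425 + $7,900 + $700 = $12,769.

$12,769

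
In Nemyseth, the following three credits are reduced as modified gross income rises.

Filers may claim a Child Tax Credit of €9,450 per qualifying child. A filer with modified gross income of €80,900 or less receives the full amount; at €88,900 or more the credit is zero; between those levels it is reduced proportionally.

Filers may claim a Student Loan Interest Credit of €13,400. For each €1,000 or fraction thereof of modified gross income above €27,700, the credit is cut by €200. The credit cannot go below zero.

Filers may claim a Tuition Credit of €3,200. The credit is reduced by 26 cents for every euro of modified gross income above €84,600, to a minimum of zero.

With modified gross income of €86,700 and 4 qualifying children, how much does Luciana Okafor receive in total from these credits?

€14,649

Child Tax Credit: base = 4 × €9,450 = €37,800. €86,700 is €5,800 into a €8,000 phase-out range, leaving 2,200/8,000 of the credit: €37,800 × 2,200/8,000 = €10,395.
Student Loan Interest Credit: income exceeds €27,700 by €59,000, which is 59 full-or-partial €1,000 increments; reduction = 59 × €200 = €11,800, leaving €1,600.
Tuition Credit: 26% of the €2,100 excess over €84,600 is €546; credit = €3,200 − €546 = €2,654.
Total: €10,395 + €1,600 + €2,654 = €14,649.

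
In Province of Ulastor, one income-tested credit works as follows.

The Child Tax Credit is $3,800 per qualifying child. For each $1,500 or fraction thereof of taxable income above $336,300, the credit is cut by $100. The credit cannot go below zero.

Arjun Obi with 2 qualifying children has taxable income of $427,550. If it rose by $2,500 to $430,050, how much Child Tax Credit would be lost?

At $427,550 — base = 2 × $3,800 = $7,600. income exceeds $336,300 by $91,250, which is 61 full-or-partial $1,500 increments; reduction = 61 × $100 = $6,100, leaving $1,500.
At $430,050 — base = 2 × $3,800 = $7,600. income exceeds $336,300 by $93,750, which is 63 full-or-partial $1,500 increments; reduction = 63 × $100 = $6,300, leaving $1,300.
Lost: $1,500 − $1,300 = $200.

$200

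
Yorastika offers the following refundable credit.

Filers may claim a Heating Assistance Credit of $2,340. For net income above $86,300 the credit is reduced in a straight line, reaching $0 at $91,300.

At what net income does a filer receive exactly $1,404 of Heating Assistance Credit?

$88,300

$1,404 is 1,404/2,340 of the full $2,340, so 936/2,340 of the $5,000 range has been used: income = $86,300 + $5,000 × 936/2,340 = $88,300.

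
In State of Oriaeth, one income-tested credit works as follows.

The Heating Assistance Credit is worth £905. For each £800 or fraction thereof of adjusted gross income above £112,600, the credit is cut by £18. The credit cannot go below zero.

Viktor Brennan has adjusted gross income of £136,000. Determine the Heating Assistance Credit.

£365

Heating Assistance Credit: income exceeds £112,600 by £23,400, which is 30 full-or-partial £800 increments; reduction = 30 × £18 = £540, leaving £365.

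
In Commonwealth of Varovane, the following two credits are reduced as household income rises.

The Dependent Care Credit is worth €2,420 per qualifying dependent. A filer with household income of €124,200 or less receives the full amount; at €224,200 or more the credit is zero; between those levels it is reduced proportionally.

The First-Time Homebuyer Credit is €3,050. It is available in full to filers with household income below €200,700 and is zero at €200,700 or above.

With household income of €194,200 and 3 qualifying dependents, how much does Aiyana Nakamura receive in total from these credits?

€5,228

Dependent Care Credit: base = 3 × €2,420 = €7,260. €194,200 is €70,000 into a €100,000 phase-out range, leaving 30,000/100,000 of the credit: €7,260 × 30,000/100,000 = €2,178.
First-Time Homebuyer Credit: €194,200 is below the €200,700 cutoff, so the full €3,050 applies.
Total: €2,178 + €3,050 = €5,228.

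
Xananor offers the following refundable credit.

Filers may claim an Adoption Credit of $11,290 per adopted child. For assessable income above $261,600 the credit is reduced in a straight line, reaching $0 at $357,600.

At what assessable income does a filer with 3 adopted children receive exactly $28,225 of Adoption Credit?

$277,600

Full credit = 3 × $11,290 = $33,870.
$28,225 is 28,225/33,870 of the full $33,870, so 5,645/33,870 of the $96,000 range has been used: income = $261,600 + $96,000 × 5,645/33,870 = $277,600.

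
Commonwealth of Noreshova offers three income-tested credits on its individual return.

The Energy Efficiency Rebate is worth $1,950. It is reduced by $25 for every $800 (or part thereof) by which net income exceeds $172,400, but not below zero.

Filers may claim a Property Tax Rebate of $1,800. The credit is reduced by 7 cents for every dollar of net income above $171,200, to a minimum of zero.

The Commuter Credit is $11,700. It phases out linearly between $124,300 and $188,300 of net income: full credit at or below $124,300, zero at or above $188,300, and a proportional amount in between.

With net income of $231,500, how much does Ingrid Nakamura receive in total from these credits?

$100

Energy Efficiency Rebate: income exceeds $172,400 by $59,100, which is 74 full-or-partial $800 increments; reduction = 74 × $25 = $1,850, leaving $100.
Property Tax Rebate: 7% of the $60,300 excess over $171,200 is $4,221 ≥ base, so the credit is $0.
Commuter Credit: $231,500 is at or above $188,300, so the credit is $0.
Total: $100 + $0 + $0 = $100.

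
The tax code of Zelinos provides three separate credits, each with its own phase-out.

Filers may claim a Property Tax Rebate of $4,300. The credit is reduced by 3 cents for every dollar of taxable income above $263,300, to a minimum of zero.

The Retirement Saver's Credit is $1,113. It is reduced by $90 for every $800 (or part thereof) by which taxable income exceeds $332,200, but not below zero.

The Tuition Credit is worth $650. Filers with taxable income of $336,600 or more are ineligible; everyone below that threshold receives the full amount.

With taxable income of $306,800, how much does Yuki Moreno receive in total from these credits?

$4,758

Property Tax Rebate: 3% of the $43,500 excess over $263,300 is $1,305; credit = $4,300 − $1,305 = $2,995.
Retirement Saver's Credit: $306,800 is at or below the $332,200 threshold, so the full $1,113 applies.
Tuition Credit: $306,800 is below the $336,600 cutoff, so the full $650 applies.
Total: $2,995 + $1,113 + $650 = $4,758.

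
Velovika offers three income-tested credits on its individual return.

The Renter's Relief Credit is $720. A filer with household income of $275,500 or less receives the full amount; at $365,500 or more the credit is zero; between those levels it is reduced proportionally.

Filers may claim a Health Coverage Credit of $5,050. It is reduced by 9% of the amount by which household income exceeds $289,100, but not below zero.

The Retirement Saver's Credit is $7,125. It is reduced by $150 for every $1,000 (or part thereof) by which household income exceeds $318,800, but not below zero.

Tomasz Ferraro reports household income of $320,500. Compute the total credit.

Renter's Relief Credit: $320,500 is $45,000 into a $90,000 phase-out range, leaving 45,000/90,000 of the credit: $720 × 45,000/90,000 = $360.
Health Coverage Credit: 9% of the $31,400 excess over $289,100 is $2,826; credit = $5,050 − $2,826 = $2,224.
Retirement Saver's Credit: income exceeds $318,800 by $1,700, which is 2 full-or-partial $1,000 increments; reduction = 2 × $150 = $300, leaving $6,825.
Total: $360 + $2,224 + $6,825 = $9,409.

$9,409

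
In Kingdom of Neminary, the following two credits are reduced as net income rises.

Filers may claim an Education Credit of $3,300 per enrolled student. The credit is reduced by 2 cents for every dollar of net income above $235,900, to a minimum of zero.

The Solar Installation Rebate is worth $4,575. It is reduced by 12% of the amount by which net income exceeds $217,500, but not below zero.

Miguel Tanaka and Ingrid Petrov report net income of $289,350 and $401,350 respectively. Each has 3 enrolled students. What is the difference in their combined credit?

Miguel ($289,350): Education Credit: base = 3 × $3,300 = $9,900. 2% of the $53,450 excess over $235,900 is $1,069; credit = $9,900 − $1,069 = $8,831. Solar Installation Rebate: 12% of the $71,850 excess over $217,500 is $8,622 ≥ base, so the credit is $0. total $8,831 + $0 = $8,831
Ingrid ($401,350): Education Credit: base = 3 × $3,300 = $9,900. 2% of the $165,450 excess over $235,900 is $3,309; credit = $9,900 − $3,309 = $6,591. Solar Installation Rebate: 12% of the $183,850 excess over $217,500 is $22,062 ≥ base, so the credit is $0. total $6,591 + $0 = $6,591
Difference: |$8,831 − $6,591| = $2,240.

$2,240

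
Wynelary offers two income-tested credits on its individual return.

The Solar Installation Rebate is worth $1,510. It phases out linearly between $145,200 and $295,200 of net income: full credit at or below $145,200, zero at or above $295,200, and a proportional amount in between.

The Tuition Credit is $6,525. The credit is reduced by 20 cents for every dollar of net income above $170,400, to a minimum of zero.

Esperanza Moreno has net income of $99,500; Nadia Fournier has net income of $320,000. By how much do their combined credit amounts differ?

$8,035

Esperanza ($99,500): Solar Installation Rebate: $99,500 is at or below the $145,200 threshold, so the full $1,510 applies. Tuition Credit: $99,500 is at or below the $170,400 threshold, so the full $6,525 applies. total $1,510 + $6,525 = $8,035
Nadia ($320,000): Solar Installation Rebate: $320,000 is at or above $295,200, so the credit is $0. Tuition Credit: 20% of the $149,600 excess over $170,400 is $29,920 ≥ base, so the credit is $0. total $0 + $0 = $0
Difference: |$8,035 − $0| = $8,035.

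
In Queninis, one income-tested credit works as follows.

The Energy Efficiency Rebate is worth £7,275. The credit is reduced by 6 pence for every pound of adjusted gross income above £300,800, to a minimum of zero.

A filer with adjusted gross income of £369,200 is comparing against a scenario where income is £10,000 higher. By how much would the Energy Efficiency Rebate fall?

£600

At £369,200 — 6% of the £68,400 excess over £300,800 is £4,104; credit = £7,275 − £4,104 = £3,171.
At £379,200 — 6% of the £78,400 excess over £300,800 is £4,704; credit = £7,275 − £4,704 = £2,571.
Lost: £3,171 − £2,571 = £600.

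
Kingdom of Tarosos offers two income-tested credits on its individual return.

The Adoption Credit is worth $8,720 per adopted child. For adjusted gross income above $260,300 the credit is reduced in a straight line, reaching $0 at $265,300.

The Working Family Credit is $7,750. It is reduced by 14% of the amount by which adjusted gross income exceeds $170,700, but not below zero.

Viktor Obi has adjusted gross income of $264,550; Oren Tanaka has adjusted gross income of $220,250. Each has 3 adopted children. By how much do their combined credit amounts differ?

Viktor ($264,550): Adoption Credit: base = 3 × $8,720 = $26,160. $264,550 is $4,250 into a $5,000 phase-out range, leaving 750/5,000 of the credit: $26,160 × 750/5,000 = $3,924. Working Family Credit: 14% of the $93,850 excess over $170,700 is $13,139 ≥ base, so the credit is $0. total $3,924 + $0 = $3,924
Oren ($220,250): Adoption Credit: base = 3 × $8,720 = $26,160. $220,250 is at or below the $260,300 threshold, so the full $26,160 applies. Working Family Credit: 14% of the $49,550 excess over $170,700 is $6,937; credit = $7,750 − $6,937 = $813. total $26,160 + $813 = $26,973
Difference: |$3,924 − $26,973| = $23,049.

$23,049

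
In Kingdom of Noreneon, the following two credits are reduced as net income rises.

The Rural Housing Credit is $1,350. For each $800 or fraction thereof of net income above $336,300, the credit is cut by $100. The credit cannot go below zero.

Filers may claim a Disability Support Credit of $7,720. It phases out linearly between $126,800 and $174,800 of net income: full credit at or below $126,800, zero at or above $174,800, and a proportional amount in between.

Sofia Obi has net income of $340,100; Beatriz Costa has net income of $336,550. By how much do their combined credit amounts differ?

$400

Sofia ($340,100): Rural Housing Credit: income exceeds $336,300 by $3,800, which is 5 full-or-partial $800 increments; reduction = 5 × $100 = $500, leaving $850. Disability Support Credit: $340,100 is at or above $174,800, so the credit is $0. total $850 + $0 = $850
Beatriz ($336,550): Rural Housing Credit: income exceeds $336,300 by $250, which is 1 full-or-partial $800 increment; reduction = 1 × $100 = $100, leaving $1,250. Disability Support Credit: $336,550 is at or above $174,800, so the credit is $0. total $1,250 + $0 = $1,250
Difference: |$850 − $1,250| = $400.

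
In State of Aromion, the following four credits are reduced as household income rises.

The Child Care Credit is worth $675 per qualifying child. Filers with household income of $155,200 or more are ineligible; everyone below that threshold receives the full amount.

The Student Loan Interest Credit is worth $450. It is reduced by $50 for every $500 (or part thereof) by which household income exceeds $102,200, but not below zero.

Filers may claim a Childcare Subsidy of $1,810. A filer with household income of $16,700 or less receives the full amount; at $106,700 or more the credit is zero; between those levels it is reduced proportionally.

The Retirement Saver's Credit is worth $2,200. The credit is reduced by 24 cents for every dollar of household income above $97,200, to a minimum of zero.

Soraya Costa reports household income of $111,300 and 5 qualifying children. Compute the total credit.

Child Care Credit: base = 5 × $675 = $3,375. $111,300 is below the $155,200 cutoff, so the full $3,375 applies.
Student Loan Interest Credit: income exceeds $102,200 by $9,100 → 19 increments × $50 = $950 ≥ base, so the credit is $0.
Childcare Subsidy: $111,300 is at or above $106,700, so the credit is $0.
Retirement Saver's Credit: 24% of the $14,100 excess over $97,200 is $3,384 ≥ base, so the credit is $0.
Total: $3,375 + $0 + $0 + $0 = $3,375.

$3,375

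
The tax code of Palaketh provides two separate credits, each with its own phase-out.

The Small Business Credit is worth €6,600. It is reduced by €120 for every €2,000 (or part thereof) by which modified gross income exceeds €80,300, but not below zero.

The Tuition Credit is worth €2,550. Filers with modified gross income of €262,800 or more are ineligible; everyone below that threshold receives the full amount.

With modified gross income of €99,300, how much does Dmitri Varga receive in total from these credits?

Small Business Credit: income exceeds €80,300 by €19,000, which is 10 full-or-partial €2,000 increments; reduction = 10 × €120 = €1,200, leaving €5,400.
Tuition Credit: €99,300 is below the €262,800 cutoff, so the full €2,550 applies.
Total: €5,400 + €2,550 = €7,950.

€7,950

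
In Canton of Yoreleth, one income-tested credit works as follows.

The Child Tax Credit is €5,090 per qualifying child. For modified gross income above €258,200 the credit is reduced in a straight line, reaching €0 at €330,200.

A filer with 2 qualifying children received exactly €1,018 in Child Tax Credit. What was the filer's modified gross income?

Full credit = 2 × €5,090 = €10,180.
€1,018 is 1,018/10,180 of the full €10,180, so 9,162/10,180 of the €72,000 range has been used: income = €258,200 + €72,000 × 9,162/10,180 = €323,000.

€323,000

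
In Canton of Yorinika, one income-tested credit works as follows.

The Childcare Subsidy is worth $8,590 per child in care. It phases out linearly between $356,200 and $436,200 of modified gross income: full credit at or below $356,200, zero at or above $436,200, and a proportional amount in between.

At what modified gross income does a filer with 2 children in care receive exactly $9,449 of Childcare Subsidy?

Full credit = 2 × $8,590 = $17,180.
$9,449 is 9,449/17,180 of the full $17,180, so 7,731/17,180 of the $80,000 range has been used: income = $356,200 + $80,000 × 7,731/17,180 = $392,200.

$392,200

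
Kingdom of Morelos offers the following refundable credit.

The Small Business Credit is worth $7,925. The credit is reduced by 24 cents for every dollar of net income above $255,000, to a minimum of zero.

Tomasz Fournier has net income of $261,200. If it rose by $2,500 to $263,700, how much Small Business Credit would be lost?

At $261,200 — 24% of the $6,200 excess over $255,000 is $1,488; credit = $7,925 − $1,488 = $6,437.
At $263,700 — 24% of the $8,700 excess over $255,000 is $2,088; credit = $7,925 − $2,088 = $5,837.
Lost: $6,437 − $5,837 = $600.

$600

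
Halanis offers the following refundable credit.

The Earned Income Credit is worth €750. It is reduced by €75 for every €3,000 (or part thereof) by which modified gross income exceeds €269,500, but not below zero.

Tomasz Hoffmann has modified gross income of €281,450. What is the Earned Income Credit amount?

Earned Income Credit: income exceeds €269,500 by €11,950, which is 4 full-or-partial €3,000 increments; reduction = 4 × €75 = €300, leaving €450.

€450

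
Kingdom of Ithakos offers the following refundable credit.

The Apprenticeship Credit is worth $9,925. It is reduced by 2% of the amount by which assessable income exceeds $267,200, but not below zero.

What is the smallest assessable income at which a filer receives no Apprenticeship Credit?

$763,450

The credit falls by 2% of each dollar above $267,200, so it reaches zero when the excess is $9,925 / 2% = $496,250: income = $267,200 + $496,250 = $763,450.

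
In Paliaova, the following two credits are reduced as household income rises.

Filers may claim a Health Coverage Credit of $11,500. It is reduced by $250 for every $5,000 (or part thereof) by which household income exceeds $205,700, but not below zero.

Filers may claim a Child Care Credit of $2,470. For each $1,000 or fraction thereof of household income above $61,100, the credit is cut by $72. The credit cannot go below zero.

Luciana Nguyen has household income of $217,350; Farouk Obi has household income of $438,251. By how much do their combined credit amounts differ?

$10,750

Luciana ($217,350): Health Coverage Credit: income exceeds $205,700 by $11,650, which is 3 full-or-partial $5,000 increments; reduction = 3 × $250 = $750, leaving $10,750. Child Care Credit: income exceeds $61,100 by $156,250 → 157 increments × $72 = $11,304 ≥ base, so the credit is $0. total $10,750 + $0 = $10,750
Farouk ($438,251): Health Coverage Credit: income exceeds $205,700 by $232,551 → 47 increments × $250 = $11,750 ≥ base, so the credit is $0. Child Care Credit: income exceeds $61,100 by $377,151 → 378 increments × $72 = $27,216 ≥ base, so the credit is $0. total $0 + $0 = $0
Difference: |$10,750 − $0| = $10,750.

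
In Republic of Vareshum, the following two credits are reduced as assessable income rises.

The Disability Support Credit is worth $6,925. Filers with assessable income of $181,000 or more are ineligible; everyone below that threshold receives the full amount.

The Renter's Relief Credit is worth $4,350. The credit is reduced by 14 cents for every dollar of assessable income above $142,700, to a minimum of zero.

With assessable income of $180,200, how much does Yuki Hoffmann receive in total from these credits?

Disability Support Credit: $180,200 is below the $181,000 cutoff, so the full $6,925 applies.
Renter's Relief Credit: 14% of the $37,500 excess over $142,700 is $5,250 ≥ base, so the credit is $0.
Total: $6,925 + $0 = $6,925.

$6,925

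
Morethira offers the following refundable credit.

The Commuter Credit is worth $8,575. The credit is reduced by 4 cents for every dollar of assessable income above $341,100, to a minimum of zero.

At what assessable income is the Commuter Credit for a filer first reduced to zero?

$555,475

The credit falls by 4% of each dollar above $341,100, so it reaches zero when the excess is $8,575 / 4% = $214,375: income = $341,100 + $214,375 = $555,475.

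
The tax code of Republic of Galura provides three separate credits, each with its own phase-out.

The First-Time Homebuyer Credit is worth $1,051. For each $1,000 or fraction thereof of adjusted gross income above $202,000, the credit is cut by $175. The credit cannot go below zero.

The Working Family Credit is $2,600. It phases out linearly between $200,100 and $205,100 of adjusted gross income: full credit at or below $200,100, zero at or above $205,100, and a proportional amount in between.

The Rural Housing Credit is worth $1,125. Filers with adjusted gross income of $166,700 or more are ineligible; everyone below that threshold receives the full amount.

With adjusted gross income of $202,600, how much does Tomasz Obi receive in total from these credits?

First-Time Homebuyer Credit: income exceeds $202,000 by $600, which is 1 full-or-partial $1,000 increment; reduction = 1 × $175 = $175, leaving $876.
Working Family Credit: $202,600 is $2,500 into a $5,000 phase-out range, leaving 2,500/5,000 of the credit: $2,600 × 2,500/5,000 = $1,300.
Rural Housing Credit: $202,600 meets or exceeds the $166,700 cutoff, so the credit is $0.
Total: $876 + $1,300 + $0 = $2,176.

$2,176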